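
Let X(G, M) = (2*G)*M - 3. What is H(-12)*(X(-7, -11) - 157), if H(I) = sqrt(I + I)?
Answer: -12*I*sqrt(6) ≈ -29.394*I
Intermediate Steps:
H(I) = sqrt(2)*sqrt(I) (H(I) = sqrt(2*I) = sqrt(2)*sqrt(I))
X(G, M) = -3 + 2*G*M (X(G, M) = 2*G*M - 3 = -3 + 2*G*M)
H(-12)*(X(-7, -11) - 157) = (sqrt(2)*sqrt(-12))*((-3 + 2*(-7)*(-11)) - 157) = (sqrt(2)*(2*I*sqrt(3)))*((-3 + 154) - 157) = (2*I*sqrt(6))*(151 - 157) = (2*I*sqrt(6))*(-6) = -12*I*sqrt(6)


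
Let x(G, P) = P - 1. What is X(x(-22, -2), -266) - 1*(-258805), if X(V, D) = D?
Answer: 258539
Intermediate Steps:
x(G, P) = -1 + P
X(x(-22, -2), -266) - 1*(-258805) = -266 - 1*(-258805) = -266 + 258805 = 258539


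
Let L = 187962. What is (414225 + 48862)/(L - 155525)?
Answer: 463087/32437 ≈ 14.277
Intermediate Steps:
(414225 + 48862)/(L - 155525) = (414225 + 48862)/(187962 - 155525) = 463087/32437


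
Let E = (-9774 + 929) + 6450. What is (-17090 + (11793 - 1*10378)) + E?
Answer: -18070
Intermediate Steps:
E = -2395 (E = -8845 + 6450 = -2395)
(-17090 + (11793 - 1*10378)) + E = (-17090 + (11793 - 1*10378)) - 2395 = (-17090 + (11793 - 10378)) - 2395 = (-17090 + 1415) - 2395 = -15675 - 2395 = -18070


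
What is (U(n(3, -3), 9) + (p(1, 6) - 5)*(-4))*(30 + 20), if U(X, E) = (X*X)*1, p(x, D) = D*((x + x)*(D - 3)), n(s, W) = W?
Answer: -5750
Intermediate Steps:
p(x, D) = 2*D*x*(-3 + D) (p(x, D) = D*((2*x)*(-3 + D)) = D*(2*x*(-3 + D)) = 2*D*x*(-3 + D))
U(X, E) = X² (U(X, E) = X²*1 = X²)
(U(n(3, -3), 9) + (p(1, 6) - 5)*(-4))*(30 + 20) = ((-3)² + (2*6*1*(-3 + 6) - 5)*(-4))*(30 + 20) = (9 + (2*6*1*3 - 5)*(-4))*50 = (9 + (36 - 5)*(-4))*50 = (9 + 31*(-4))*50 = (9 - 124)*50 = -115*50 = -5750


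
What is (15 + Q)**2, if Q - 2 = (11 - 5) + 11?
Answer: 1156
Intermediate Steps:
Q = 19 (Q = 2 + ((11 - 5) + 11) = 2 + (6 + 11) = 2 + 17 = 19)
(15 + Q)**2 = (15 + 19)**2 = 34**2 = 1156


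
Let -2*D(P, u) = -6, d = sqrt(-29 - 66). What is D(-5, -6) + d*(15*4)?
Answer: 3 + 60*I*sqrt(95) ≈ 3.0 + 584.81*I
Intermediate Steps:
d = I*sqrt(95) (d = sqrt(-95) = I*sqrt(95) ≈ 9.7468*I)
D(P, u) = 3 (D(P, u) = -1/2*(-6) = 3)
D(-5, -6) + d*(15*4) = 3 + (I*sqrt(95))*(15*4) = 3 + (I*sqrt(95))*60 = 3 + 60*I*sqrt(95)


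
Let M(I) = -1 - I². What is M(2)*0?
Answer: 0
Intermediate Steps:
M(2)*0 = (-1 - 1*2²)*0 = (-1 - 1*4)*0 = (-1 - 4)*0 = -5*0 = 0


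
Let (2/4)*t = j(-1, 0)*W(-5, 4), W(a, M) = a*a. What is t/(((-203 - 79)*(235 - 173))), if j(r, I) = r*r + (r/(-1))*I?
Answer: -25/8742 ≈ -0.0028598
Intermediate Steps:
W(a, M) = a**2
j(r, I) = r**2 - I*r (j(r, I) = r**2 + (r*(-1))*I = r**2 + (-r)*I = r**2 - I*r)
t = 50 (t = 2*(-(-1 - 1*0)*(-5)**2) = 2*(-(-1 + 0)*25) = 2*(-1*(-1)*25) = 2*(1*25) = 2*25 = 50)
t/(((-203 - 79)*(235 - 173))) = 50/(((-203 - 79)*(235 - 173))) = 50/((-282*62)) = 50/(-17484) = 50*(-1/17484) = -25/8742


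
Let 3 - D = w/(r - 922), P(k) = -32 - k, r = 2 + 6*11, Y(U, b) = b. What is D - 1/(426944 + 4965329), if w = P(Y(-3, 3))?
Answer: 1946610431/657857306 ≈ 2.9590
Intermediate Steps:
r = 68 (r = 2 + 66 = 68)
w = -35 (w = -32 - 1*3 = -32 - 3 = -35)
D = 361/122 (D = 3 - (-35)/(68 - 922) = 3 - (-35)/(-854) = 3 - (-1)*(-35)/854 = 3 - 1*5/122 = 3 - 5/122 = 361/122 ≈ 2.9590)
D - 1/(426944 + 4965329) = 361/122 - 1/(426944 + 4965329) = 361/122 - 1/5392273 = 1946610431/657857306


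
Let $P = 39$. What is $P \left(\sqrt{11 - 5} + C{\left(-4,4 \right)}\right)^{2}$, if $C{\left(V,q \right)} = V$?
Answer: $858 - 312 \sqrt{6} \approx 93.759$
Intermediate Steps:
$P \left(\sqrt{11 - 5} + C{\left(-4,4 \right)}\right)^{2} = 39 \left(\sqrt{11 - 5} - 4\right)^{2} = 39 \left(\sqrt{6} - 4\right)^{2} = 39 \left(-4 + \sqrt{6}\right)^{2}$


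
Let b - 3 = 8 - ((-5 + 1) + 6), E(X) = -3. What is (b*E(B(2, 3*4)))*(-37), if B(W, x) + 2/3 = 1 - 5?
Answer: 999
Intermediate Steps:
B(W, x) = -14/3 (B(W, x) = -2/3 + (1 - 5) = -2/3 - 4 = -14/3)
b = 9 (b = 3 + (8 - ((-5 + 1) + 6)) = 3 + (8 - (-4 + 6)) = 3 + (8 - 1*2) = 3 + (8 - 2) = 3 + 6 = 9)
(b*E(B(2, 3*4)))*(-37) = (9*(-3))*(-37) = -27*(-37) = 999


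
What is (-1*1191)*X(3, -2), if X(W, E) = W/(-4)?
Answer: 3573/4 ≈ 893.25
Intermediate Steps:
X(W, E) = -W/4 (X(W, E) = W*(-¼) = -W/4)
(-1*1191)*X(3, -2) = (-1*1191)*(-¼*3) = -1191*(-¾) = 3573/4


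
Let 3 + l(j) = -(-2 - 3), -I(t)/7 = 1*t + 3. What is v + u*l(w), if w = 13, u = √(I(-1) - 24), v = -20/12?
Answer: -5/3 + 2*I*√38 ≈ -1.6667 + 12.329*I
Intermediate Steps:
v = -5/3 (v = -20*1/12 = -5/3 ≈ -1.6667)
I(t) = -21 - 7*t (I(t) = -7*(1*t + 3) = -7*(t + 3) = -7*(3 + t) = -21 - 7*t)
u = I*√38 (u = √((-21 - 7*(-1)) - 24) = √((-21 + 7) - 24) = √(-14 - 24) = √(-38) = I*√38 ≈ 6.1644*I)
l(j) = 2 (l(j) = -3 - (-2 - 3) = -3 - 1*(-5) = -3 + 5 = 2)
v + u*l(w) = -5/3 + (I*√38)*2 = -5/3 + 2*I*√38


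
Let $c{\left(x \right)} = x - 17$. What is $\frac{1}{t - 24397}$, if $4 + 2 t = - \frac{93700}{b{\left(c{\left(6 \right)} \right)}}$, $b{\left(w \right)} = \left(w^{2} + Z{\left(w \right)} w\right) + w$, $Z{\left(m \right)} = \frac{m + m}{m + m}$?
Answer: $- \frac{99}{2462351} \approx -4.0205 \cdot 10^{-5}$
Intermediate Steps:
$Z{\left(m \right)} = 1$ ($Z{\left(m \right)} = \frac{2 m}{2 m} = 2 m \frac{1}{2 m} = 1$)
$c{\left(x \right)} = -17 + x$
$b{\left(w \right)} = w^{2} + 2 w$ ($b{\left(w \right)} = \left(w^{2} + 1 w\right) + w = \left(w^{2} + w\right) + w = \left(w + w^{2}\right) + w = w^{2} + 2 w$)
$t = - \frac{47048}{99}$ ($t = -2 + \frac{\left(-93700\right) \frac{1}{\left(-17 + 6\right) \left(2 + \left(-17 + 6\right)\right)}}{2} = -2 + \frac{\left(-93700\right) \frac{1}{\left(-11\right) \left(2 - 11\right)}}{2} = -2 + \frac{\left(-93700\right) \frac{1}{\left(-11\right) \left(-9\right)}}{2} = -2 + \frac{\left(-93700\right) \frac{1}{99}}{2} = -2 + \frac{1}{2} \left(- \frac{93700}{99}\right) = -2 - \frac{46850}{99} = - \frac{47048}{99} \approx -475.23$)
$\frac{1}{t - 24397} = \frac{1}{- \frac{47048}{99} - 24397} = \frac{1}{- \frac{2462351}{99}} = - \frac{99}{2462351}$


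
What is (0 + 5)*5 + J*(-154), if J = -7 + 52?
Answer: -6905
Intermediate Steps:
J = 45
(0 + 5)*5 + J*(-154) = (0 + 5)*5 + 45*(-154) = 5*5 - 6930 = 25 - 6930 = -6905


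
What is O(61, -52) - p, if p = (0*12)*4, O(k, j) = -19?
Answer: -19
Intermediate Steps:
p = 0 (p = 0*4 = 0)
O(61, -52) - p = -19 - 1*0 = -19 + 0 = -19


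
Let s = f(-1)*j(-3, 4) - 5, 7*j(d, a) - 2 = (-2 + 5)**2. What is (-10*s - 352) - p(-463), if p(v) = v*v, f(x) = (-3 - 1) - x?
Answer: -1502367/7 ≈ -2.1462e+5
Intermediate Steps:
j(d, a) = 11/7 (j(d, a) = 2/7 + (-2 + 5)**2/7 = 2/7 + (1/7)*3**2 = 2/7 + (1/7)*9 = 2/7 + 9/7 = 11/7)
f(x) = -4 - x
s = -68/7 (s = (-4 - 1*(-1))*(11/7) - 5 = (-4 + 1)*(11/7) - 5 = -3*11/7 - 5 = -33/7 - 5 = -68/7 ≈ -9.7143)
p(v) = v**2
(-10*s - 352) - p(-463) = (-10*(-68/7) - 352) - 1*(-463)**2 = (680/7 - 352) - 1*214369 = -1784/7 - 214369 = -1502367/7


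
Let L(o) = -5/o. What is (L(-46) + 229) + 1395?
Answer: 74709/46 ≈ 1624.1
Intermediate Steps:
L(o) = -5/o
(L(-46) + 229) + 1395 = (-5/(-46) + 229) + 1395 = (-5*(-1/46) + 229) + 1395 = (5/46 + 229) + 1395 = 10539/46 + 1395 = 74709/46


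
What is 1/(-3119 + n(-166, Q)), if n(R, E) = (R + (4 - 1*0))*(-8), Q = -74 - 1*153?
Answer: -1/1823 ≈ -0.00054855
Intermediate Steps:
Q = -227 (Q = -74 - 153 = -227)
n(R, E) = -32 - 8*R (n(R, E) = (R + (4 + 0))*(-8) = (R + 4)*(-8) = (4 + R)*(-8) = -32 - 8*R)
1/(-3119 + n(-166, Q)) = 1/(-3119 + (-32 - 8*(-166))) = 1/(-3119 + (-32 + 1328)) = 1/(-3119 + 1296) = 1/(-1823) = -1/1823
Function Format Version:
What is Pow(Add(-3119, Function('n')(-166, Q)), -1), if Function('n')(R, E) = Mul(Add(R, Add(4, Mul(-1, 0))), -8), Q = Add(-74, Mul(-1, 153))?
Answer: Rational(-1, 1823) ≈ -0.00054855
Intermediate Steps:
Q = -227 (Q = Add(-74, -153) = -227)
Function('n')(R, E) = Add(-32, Mul(-8, R)) (Function('n')(R, E) = Mul(Add(R, Add(4, 0)), -8) = Mul(Add(R, 4), -8) = Mul(Add(4, R), -8) = Add(-32, Mul(-8, R)))
Pow(Add(-3119, Function('n')(-166, Q)), -1) = Pow(Add(-3119, Add(-32, Mul(-8, -166))), -1) = Pow(Add(-3119, Add(-32, 1328)), -1) = Pow(Add(-3119, 1296), -1) = Pow(-1823, -1) = Rational(-1, 1823)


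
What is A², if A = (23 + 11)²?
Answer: 1336336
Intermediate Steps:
A = 1156 (A = 34² = 1156)
A² = 1156² = 1336336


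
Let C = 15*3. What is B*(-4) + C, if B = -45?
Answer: 225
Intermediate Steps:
C = 45
B*(-4) + C = -45*(-4) + 45 = 180 + 45 = 225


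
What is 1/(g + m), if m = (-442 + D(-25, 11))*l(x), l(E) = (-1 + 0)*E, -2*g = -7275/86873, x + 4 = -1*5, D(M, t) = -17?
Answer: -173746/717737451 ≈ -0.00024207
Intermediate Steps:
x = -9 (x = -4 - 1*5 = -4 - 5 = -9)
g = 7275/173746 (g = -(-7275)/(2*86873) = -½*(-7275/86873) = 7275/173746 ≈ 0.041871)
l(E) = -E
m = -4131 (m = (-442 - 17)*(-1*(-9)) = -459*9 = -4131)
1/(g + m) = 1/(7275/173746 - 4131) = 1/(-717737451/173746) = -173746/717737451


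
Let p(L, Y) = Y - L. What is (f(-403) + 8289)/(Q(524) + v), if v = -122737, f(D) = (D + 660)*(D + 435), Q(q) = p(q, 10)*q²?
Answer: -16513/141254801 ≈ -0.00011690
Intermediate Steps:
Q(q) = q²*(10 - q) (Q(q) = (10 - q)*q² = q²*(10 - q))
f(D) = (435 + D)*(660 + D) (f(D) = (660 + D)*(435 + D) = (435 + D)*(660 + D))
(f(-403) + 8289)/(Q(524) + v) = ((287100 + (-403)² + 1095*(-403)) + 8289)/(524²*(10 - 1*524) - 122737) = ((287100 + 162409 - 441285) + 8289)/(274576*(10 - 524) - 122737) = (8224 + 8289)/(274576*(-514) - 122737) = 16513/(-141132064 - 122737) = 16513/(-141254801) = 16513*(-1/141254801) = -16513/141254801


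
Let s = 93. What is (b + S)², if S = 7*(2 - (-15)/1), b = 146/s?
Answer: 125731369/8649 ≈ 14537.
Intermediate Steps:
b = 146/93 ≈ 1.5699
S = 119 (S = 7*(2 - (-15)) = 7*(2 - 5*(-3)) = 7*(2 + 15) = 7*17 = 119)
(b + S)² = (146/93 + 119)² = (11213/93)² = 125731369/8649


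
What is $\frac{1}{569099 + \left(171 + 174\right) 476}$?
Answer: $\frac{1}{733319} \approx 1.3637 \cdot 10^{-6}$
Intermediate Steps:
$\frac{1}{569099 + \left(171 + 174\right) 476} = \frac{1}{569099 + 345 \cdot 476} = \frac{1}{569099 + 164220} = \frac{1}{733319}$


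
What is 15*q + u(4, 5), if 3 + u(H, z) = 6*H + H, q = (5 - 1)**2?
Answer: 265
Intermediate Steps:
q = 16 (q = 4**2 = 16)
u(H, z) = -3 + 7*H (u(H, z) = -3 + (6*H + H) = -3 + 7*H)
15*q + u(4, 5) = 15*16 + (-3 + 7*4) = 240 + (-3 + 28) = 240 + 25 = 265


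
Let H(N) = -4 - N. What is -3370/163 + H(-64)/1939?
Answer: -6524650/316057 ≈ -20.644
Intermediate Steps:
-3370/163 + H(-64)/1939 = -3370/163 + (-4 - 1*(-64))/1939 = -3370*1/163 + (-4 + 64)*(1/1939) = -3370/163 + 60*(1/1939) = -3370/163 + 60/1939 = -6524650/316057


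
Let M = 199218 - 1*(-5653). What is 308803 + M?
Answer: 513674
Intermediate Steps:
M = 204871 (M = 199218 + 5653 = 204871)
308803 + M = 308803 + 204871 = 513674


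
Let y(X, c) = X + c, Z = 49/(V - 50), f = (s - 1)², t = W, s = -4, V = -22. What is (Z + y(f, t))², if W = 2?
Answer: 3591025/5184 ≈ 692.71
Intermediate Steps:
t = 2
f = 25 (f = (-4 - 1)² = (-5)² = 25)
Z = -49/72 (Z = 49/(-22 - 50) = 49/(-72) = 49*(-1/72) = -49/72 ≈ -0.68056)
(Z + y(f, t))² = (-49/72 + (25 + 2))² = (-49/72 + 27)² = (1895/72)² = 3591025/5184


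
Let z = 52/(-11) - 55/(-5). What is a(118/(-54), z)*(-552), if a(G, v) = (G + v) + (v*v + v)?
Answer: -29880496/1089 ≈ -27438.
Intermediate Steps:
z = 69/11 (z = 52*(-1/11) - 55*(-⅕) = -52/11 + 11 = 69/11 ≈ 6.2727)
a(G, v) = G + v² + 2*v (a(G, v) = (G + v) + (v² + v) = (G + v) + (v + v²) = G + v² + 2*v)
a(118/(-54), z)*(-552) = (118/(-54) + (69/11)² + 2*(69/11))*(-552) = (118*(-1/54) + 4761/121 + 138/11)*(-552) = (-59/27 + 4761/121 + 138/11)*(-552) = (162394/3267)*(-552) = -29880496/1089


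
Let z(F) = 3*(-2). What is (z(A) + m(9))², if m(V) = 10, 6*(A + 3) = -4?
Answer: 16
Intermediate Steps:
A = -11/3 (A = -3 + (⅙)*(-4) = -3 - ⅔ = -11/3 ≈ -3.6667)
z(F) = -6
(z(A) + m(9))² = (-6 + 10)² = 4² = 16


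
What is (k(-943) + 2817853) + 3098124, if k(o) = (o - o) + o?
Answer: 5915034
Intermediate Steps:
k(o) = o (k(o) = 0 + o = o)
(k(-943) + 2817853) + 3098124 = (-943 + 2817853) + 3098124 = 2816910 + 3098124 = 5915034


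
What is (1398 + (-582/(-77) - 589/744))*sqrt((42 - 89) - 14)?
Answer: 2596009*I*sqrt(61)/1848 ≈ 10972.0*I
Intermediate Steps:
(1398 + (-582/(-77) - 589/744))*sqrt((42 - 89) - 14) = (1398 + (-582*(-1/77) - 589*1/744))*sqrt(-47 - 14) = (1398 + (582/77 - 19/24))*sqrt(-61) = (1398 + 12505/1848)*(I*sqrt(61)) = 2596009*(I*sqrt(61))/1848 = 2596009*I*sqrt(61)/1848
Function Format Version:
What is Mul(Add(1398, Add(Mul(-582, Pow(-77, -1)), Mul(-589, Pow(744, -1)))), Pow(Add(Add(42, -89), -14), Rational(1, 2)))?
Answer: Mul(Rational(2596009, 1848), I, Pow(61, Rational(1, 2))) ≈ Mul(10972., I)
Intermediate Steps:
Mul(Add(1398, Add(Mul(-582, Pow(-77, -1)), Mul(-589, Pow(744, -1)))), Pow(Add(Add(42, -89), -14), Rational(1, 2))) = Mul(Add(1398, Add(Mul(-582, Rational(-1, 77)), Mul(-589, Rational(1, 744)))), Pow(Add(-47, -14), Rational(1, 2))) = Mul(Add(1398, Add(Rational(582, 77), Rational(-19, 24))), Pow(-61, Rational(1, 2))) = Mul(Add(1398, Rational(12505, 1848)), Mul(I, Pow(61, Rational(1, 2)))) = Mul(Rational(2596009, 1848), Mul(I, Pow(61, Rational(1, 2)))) = Mul(Rational(2596009, 1848), I, Pow(61, Rational(1, 2)))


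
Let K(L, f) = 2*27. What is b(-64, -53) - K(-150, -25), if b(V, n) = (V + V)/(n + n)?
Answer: -2798/53 ≈ -52.792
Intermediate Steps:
K(L, f) = 54
b(V, n) = V/n (b(V, n) = (2*V)/((2*n)) = (2*V)*(1/(2*n)) = V/n)
b(-64, -53) - K(-150, -25) = -64/(-53) - 1*54 = -64*(-1/53) - 54 = 64/53 - 54 = -2798/53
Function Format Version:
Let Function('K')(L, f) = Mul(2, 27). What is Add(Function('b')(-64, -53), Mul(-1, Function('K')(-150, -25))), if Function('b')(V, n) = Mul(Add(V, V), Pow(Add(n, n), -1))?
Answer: Rational(-2798, 53) ≈ -52.792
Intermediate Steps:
Function('K')(L, f) = 54
Function('b')(V, n) = Mul(V, Pow(n, -1)) (Function('b')(V, n) = Mul(Mul(2, V), Pow(Mul(2, n), -1)) = Mul(Mul(2, V), Mul(Rational(1, 2), Pow(n, -1))) = Mul(V, Pow(n, -1)))
Add(Function('b')(-64, -53), Mul(-1, Function('K')(-150, -25))) = Add(Mul(-64, Pow(-53, -1)), Mul(-1, 54)) = Add(Mul(-64, Rational(-1, 53)), -54) = Add(Rational(64, 53), -54) = Rational(-2798, 53)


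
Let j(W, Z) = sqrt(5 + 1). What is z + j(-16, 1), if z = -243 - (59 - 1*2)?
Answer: -300 + sqrt(6) ≈ -297.55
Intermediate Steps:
j(W, Z) = sqrt(6)
z = -300 (z = -243 - (59 - 2) = -243 - 1*57 = -243 - 57 = -300)
z + j(-16, 1) = -300 + sqrt(6)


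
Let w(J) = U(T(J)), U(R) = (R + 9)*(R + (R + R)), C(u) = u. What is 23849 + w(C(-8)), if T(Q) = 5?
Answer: 24059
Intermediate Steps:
U(R) = 3*R*(9 + R) (U(R) = (9 + R)*(R + 2*R) = (9 + R)*(3*R) = 3*R*(9 + R))
w(J) = 210 (w(J) = 3*5*(9 + 5) = 3*5*14 = 210)
23849 + w(C(-8)) = 23849 + 210 = 24059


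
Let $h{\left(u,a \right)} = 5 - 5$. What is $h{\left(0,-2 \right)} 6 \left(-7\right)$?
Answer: $0$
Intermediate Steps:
$h{\left(u,a \right)} = 0$
$h{\left(0,-2 \right)} 6 \left(-7\right) = 0 \cdot 6 \left(-7\right) = 0 \left(-7\right) = 0$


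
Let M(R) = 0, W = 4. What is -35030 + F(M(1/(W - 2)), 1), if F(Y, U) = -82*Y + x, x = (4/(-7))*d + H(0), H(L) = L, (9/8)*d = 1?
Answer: -2206922/63 ≈ -35031.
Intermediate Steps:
d = 8/9 (d = (8/9)*1 = 8/9 ≈ 0.88889)
x = -32/63 (x = (4/(-7))*(8/9) + 0 = (4*(-⅐))*(8/9) + 0 = -4/7*8/9 + 0 = -32/63 + 0 = -32/63 ≈ -0.50794)
F(Y, U) = -32/63 - 82*Y (F(Y, U) = -82*Y - 32/63 = -32/63 - 82*Y)
-35030 + F(M(1/(W - 2)), 1) = -35030 + (-32/63 - 82*0) = -35030 + (-32/63 + 0) = -35030 - 32/63 = -2206922/63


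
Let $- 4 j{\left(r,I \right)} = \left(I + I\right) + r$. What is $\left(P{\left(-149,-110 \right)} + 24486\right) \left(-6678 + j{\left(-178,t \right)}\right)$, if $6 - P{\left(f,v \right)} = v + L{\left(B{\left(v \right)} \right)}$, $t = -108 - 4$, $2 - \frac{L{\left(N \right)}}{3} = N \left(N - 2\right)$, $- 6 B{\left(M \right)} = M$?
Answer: $- \frac{335377955}{2} \approx -1.6769 \cdot 10^{8}$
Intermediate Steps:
$B{\left(M \right)} = - \frac{M}{6}$
$L{\left(N \right)} = 6 - 3 N \left(-2 + N\right)$ ($L{\left(N \right)} = 6 - 3 N \left(N - 2\right) = 6 - 3 N \left(-2 + N\right)$)
$t = -112$ ($t = -108 - 4 = -112$)
$j{\left(r,I \right)} = - \frac{I}{2} - \frac{r}{4}$ ($j{\left(r,I \right)} = - \frac{\left(I + I\right) + r}{4} = - \frac{2 I + r}{4} = - \frac{r + 2 I}{4} = - \frac{I}{2} - \frac{r}{4}$)
$P{\left(f,v \right)} = \frac{v^{2}}{12}$ ($P{\left(f,v \right)} = 6 - \left(v + \left(6 - 3 \left(- \frac{v}{6}\right)^{2} + 6 \left(- \frac{v}{6}\right)\right)\right) = 6 - \left(v - \left(-6 + v + 3 \cdot \frac{1}{36} v^{2}\right)\right) = 6 - \left(v - \left(-6 + v + \frac{v^{2}}{12}\right)\right) = 6 - \left(6 - \frac{v^{2}}{12}\right) = 6 + \left(-6 + \frac{v^{2}}{12}\right) = \frac{v^{2}}{12}$)
$\left(P{\left(-149,-110 \right)} + 24486\right) \left(-6678 + j{\left(-178,t \right)}\right) = \left(\frac{\left(-110\right)^{2}}{12} + 24486\right) \left(-6678 - - \frac{201}{2}\right) = \left(\frac{1}{12} \cdot 12100 + 24486\right) \left(-6678 + \left(56 + \frac{89}{2}\right)\right) = \left(\frac{3025}{3} + 24486\right) \left(-6678 + \frac{201}{2}\right) = \frac{76483}{3} \left(- \frac{13155}{2}\right) = - \frac{335377955}{2}$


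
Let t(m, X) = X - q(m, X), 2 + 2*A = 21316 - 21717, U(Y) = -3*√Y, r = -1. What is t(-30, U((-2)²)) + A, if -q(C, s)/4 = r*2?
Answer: -431/2 ≈ -215.50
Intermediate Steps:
q(C, s) = 8 (q(C, s) = -(-4)*2 = -4*(-2) = 8)
A = -403/2 (A = -1 + (21316 - 21717)/2 = -1 + (½)*(-401) = -1 - 401/2 = -403/2 ≈ -201.50)
t(m, X) = -8 + X (t(m, X) = X - 1*8 = X - 8 = -8 + X)
t(-30, U((-2)²)) + A = (-8 - 3*√((-2)²)) - 403/2 = (-8 - 3*√4) - 403/2 = (-8 - 3*2) - 403/2 = (-8 - 6) - 403/2 = -14 - 403/2 = -431/2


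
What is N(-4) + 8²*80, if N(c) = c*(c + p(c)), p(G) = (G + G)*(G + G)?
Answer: 4880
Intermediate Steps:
p(G) = 4*G² (p(G) = (2*G)*(2*G) = 4*G²)
N(c) = c*(c + 4*c²)
N(-4) + 8²*80 = (-4)²*(1 + 4*(-4)) + 8²*80 = 16*(1 - 16) + 64*80 = 16*(-15) + 5120 = -240 + 5120 = 4880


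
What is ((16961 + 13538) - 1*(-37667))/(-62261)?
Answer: -68166/62261 ≈ -1.0948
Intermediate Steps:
((16961 + 13538) - 1*(-37667))/(-62261) = (30499 + 37667)*(-1/62261) = 68166*(-1/62261) = -68166/62261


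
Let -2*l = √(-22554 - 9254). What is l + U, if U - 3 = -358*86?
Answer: -30785 - 4*I*√497 ≈ -30785.0 - 89.174*I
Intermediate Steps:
U = -30785 (U = 3 - 358*86 = 3 - 30788 = -30785)
l = -4*I*√497 (l = -√(-22554 - 9254)/2 = -4*I*√497 ≈ -89.174*I)
l + U = -4*I*√497 - 30785 = -30785 - 4*I*√497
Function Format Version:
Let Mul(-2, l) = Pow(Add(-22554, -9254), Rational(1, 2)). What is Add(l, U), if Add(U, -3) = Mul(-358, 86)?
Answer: Add(-30785, Mul(-4, I, Pow(497, Rational(1, 2)))) ≈ Add(-30785., Mul(-89.174, I))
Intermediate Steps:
U = -30785 (U = Add(3, Mul(-358, 86)) = Add(3, -30788) = -30785)
l = Mul(-4, I, Pow(497, Rational(1, 2))) (l = Mul(Rational(-1, 2), Pow(Add(-22554, -9254), Rational(1, 2))) = Mul(Rational(-1, 2), Pow(-31808, Rational(1, 2))) = Mul(Rational(-1, 2), Mul(8, I, Pow(497, Rational(1, 2)))) = Mul(-4, I, Pow(497, Rational(1, 2))) ≈ Mul(-89.174, I))
Add(l, U) = Add(Mul(-4, I, Pow(497, Rational(1, 2))), -30785) = Add(-30785, Mul(-4, I, Pow(497, Rational(1, 2))))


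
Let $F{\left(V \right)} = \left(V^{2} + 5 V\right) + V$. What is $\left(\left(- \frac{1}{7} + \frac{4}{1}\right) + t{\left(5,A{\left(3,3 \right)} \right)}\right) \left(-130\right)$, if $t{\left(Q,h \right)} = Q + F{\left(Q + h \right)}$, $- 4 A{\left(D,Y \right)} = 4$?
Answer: $- \frac{44460}{7} \approx -6351.4$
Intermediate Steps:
$F{\left(V \right)} = V^{2} + 6 V$
$A{\left(D,Y \right)} = -1$ ($A{\left(D,Y \right)} = \left(- \frac{1}{4}\right) 4 = -1$)
$t{\left(Q,h \right)} = Q + \left(Q + h\right) \left(6 + Q + h\right)$ ($t{\left(Q,h \right)} = Q + \left(Q + h\right) \left(6 + \left(Q + h\right)\right) = Q + \left(Q + h\right) \left(6 + Q + h\right)$)
$\left(\left(- \frac{1}{7} + \frac{4}{1}\right) + t{\left(5,A{\left(3,3 \right)} \right)}\right) \left(-130\right) = \left(\left(- \frac{1}{7} + \frac{4}{1}\right) + \left(5 + \left(5 - 1\right) \left(6 + 5 - 1\right)\right)\right) \left(-130\right) = \left(\left(\left(-1\right) \frac{1}{7} + 4 \cdot 1\right) + \left(5 + 4 \cdot 10\right)\right) \left(-130\right) = \left(\left(- \frac{1}{7} + 4\right) + \left(5 + 40\right)\right) \left(-130\right) = \left(\frac{27}{7} + 45\right) \left(-130\right) = \frac{342}{7} \left(-130\right) = - \frac{44460}{7}$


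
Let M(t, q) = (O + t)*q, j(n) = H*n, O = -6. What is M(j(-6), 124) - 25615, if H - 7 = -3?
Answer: -29335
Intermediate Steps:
H = 4 (H = 7 - 3 = 4)
j(n) = 4*n
M(t, q) = q*(-6 + t) (M(t, q) = (-6 + t)*q = q*(-6 + t))
M(j(-6), 124) - 25615 = 124*(-6 + 4*(-6)) - 25615 = 124*(-6 - 24) - 25615 = 124*(-30) - 25615 = -3720 - 25615 = -29335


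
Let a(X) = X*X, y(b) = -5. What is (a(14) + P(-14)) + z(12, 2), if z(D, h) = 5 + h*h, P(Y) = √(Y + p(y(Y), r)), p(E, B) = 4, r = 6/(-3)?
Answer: 205 + I*√10 ≈ 205.0 + 3.1623*I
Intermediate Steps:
r = -2 (r = 6*(-⅓) = -2)
P(Y) = √(4 + Y) (P(Y) = √(Y + 4) = √(4 + Y))
z(D, h) = 5 + h²
a(X) = X²
(a(14) + P(-14)) + z(12, 2) = (14² + √(4 - 14)) + (5 + 2²) = (196 + √(-10)) + (5 + 4) = (196 + I*√10) + 9 = 205 + I*√10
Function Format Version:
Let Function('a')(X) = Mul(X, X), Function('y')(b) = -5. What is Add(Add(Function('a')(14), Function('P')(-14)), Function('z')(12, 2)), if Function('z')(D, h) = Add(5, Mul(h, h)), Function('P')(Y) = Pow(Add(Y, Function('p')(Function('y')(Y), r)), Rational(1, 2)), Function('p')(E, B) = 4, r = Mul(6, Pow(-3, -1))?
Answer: Add(205, Mul(I, Pow(10, Rational(1, 2)))) ≈ Add(205.00, Mul(3.1623, I))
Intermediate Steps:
r = -2 (r = Mul(6, Rational(-1, 3)) = -2)
Function('P')(Y) = Pow(Add(4, Y), Rational(1, 2)) (Function('P')(Y) = Pow(Add(Y, 4), Rational(1, 2)) = Pow(Add(4, Y), Rational(1, 2)))
Function('z')(D, h) = Add(5, Pow(h, 2))
Function('a')(X) = Pow(X, 2)
Add(Add(Function('a')(14), Function('P')(-14)), Function('z')(12, 2)) = Add(Add(Pow(14, 2), Pow(Add(4, -14), Rational(1, 2))), Add(5, Pow(2, 2))) = Add(Add(196, Pow(-10, Rational(1, 2))), Add(5, 4)) = Add(Add(196, Mul(I, Pow(10, Rational(1, 2)))), 9) = Add(205, Mul(I, Pow(10, Rational(1, 2))))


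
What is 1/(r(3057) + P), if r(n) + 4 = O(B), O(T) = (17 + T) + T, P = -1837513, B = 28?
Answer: -1/1837444 ≈ -5.4423e-7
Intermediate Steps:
O(T) = 17 + 2*T
r(n) = 69 (r(n) = -4 + (17 + 2*28) = -4 + (17 + 56) = -4 + 73 = 69)
1/(r(3057) + P) = 1/(69 - 1837513) = 1/(-1837444) = -1/1837444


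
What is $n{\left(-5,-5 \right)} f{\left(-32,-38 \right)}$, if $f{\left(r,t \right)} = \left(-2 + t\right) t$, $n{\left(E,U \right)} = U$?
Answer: $-7600$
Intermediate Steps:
$f{\left(r,t \right)} = t \left(-2 + t\right)$
$n{\left(-5,-5 \right)} f{\left(-32,-38 \right)} = - 5 \left(- 38 \left(-2 - 38\right)\right) = - 5 \left(\left(-38\right) \left(-40\right)\right) = \left(-5\right) 1520 = -7600$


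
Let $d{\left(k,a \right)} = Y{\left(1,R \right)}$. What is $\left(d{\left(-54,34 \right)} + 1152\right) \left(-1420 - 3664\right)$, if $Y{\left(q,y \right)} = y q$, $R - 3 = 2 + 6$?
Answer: $-5912692$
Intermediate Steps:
$R = 11$ ($R = 3 + \left(2 + 6\right) = 3 + 8 = 11$)
$Y{\left(q,y \right)} = q y$
$d{\left(k,a \right)} = 11$ ($d{\left(k,a \right)} = 1 \cdot 11 = 11$)
$\left(d{\left(-54,34 \right)} + 1152\right) \left(-1420 - 3664\right) = \left(11 + 1152\right) \left(-1420 - 3664\right) = 1163 \left(-5084\right) = -5912692$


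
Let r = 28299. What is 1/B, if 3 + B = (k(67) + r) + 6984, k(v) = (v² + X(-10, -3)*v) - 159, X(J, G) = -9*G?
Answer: 1/41419 ≈ 2.4144e-5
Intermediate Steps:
k(v) = -159 + v² + 27*v (k(v) = (v² + (-9*(-3))*v) - 159 = (v² + 27*v) - 159 = -159 + v² + 27*v)
B = 41419 (B = -3 + (((-159 + 67² + 27*67) + 28299) + 6984) = -3 + (((-159 + 4489 + 1809) + 28299) + 6984) = -3 + ((6139 + 28299) + 6984) = -3 + (34438 + 6984) = -3 + 41422 = 41419)
1/B = 1/41419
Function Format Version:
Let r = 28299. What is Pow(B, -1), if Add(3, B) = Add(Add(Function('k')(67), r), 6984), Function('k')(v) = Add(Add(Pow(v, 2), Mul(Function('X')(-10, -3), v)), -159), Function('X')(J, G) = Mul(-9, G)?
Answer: Rational(1, 41419) ≈ 2.4144e-5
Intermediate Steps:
Function('k')(v) = Add(-159, Pow(v, 2), Mul(27, v)) (Function('k')(v) = Add(Add(Pow(v, 2), Mul(Mul(-9, -3), v)), -159) = Add(Add(Pow(v, 2), Mul(27, v)), -159) = Add(-159, Pow(v, 2), Mul(27, v)))
B = 41419 (B = Add(-3, Add(Add(Add(-159, Pow(67, 2), Mul(27, 67)), 28299), 6984)) = Add(-3, Add(Add(Add(-159, 4489, 1809), 28299), 6984)) = Add(-3, Add(Add(6139, 28299), 6984)) = Add(-3, Add(34438, 6984)) = Add(-3, 41422) = 41419)
Pow(B, -1) = Pow(41419, -1) = Rational(1, 41419)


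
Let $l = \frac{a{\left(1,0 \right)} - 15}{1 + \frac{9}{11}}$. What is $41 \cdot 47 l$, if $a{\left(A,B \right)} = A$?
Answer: $- \frac{148379}{10} \approx -14838.0$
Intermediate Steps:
$l = - \frac{77}{10}$ ($l = \frac{1 - 15}{1 + \frac{9}{11}} = - \frac{14}{1 + 9 \cdot \frac{1}{11}} = - \frac{14}{1 + \frac{9}{11}} = - \frac{14}{\frac{20}{11}} = \left(-14\right) \frac{11}{20} = - \frac{77}{10} \approx -7.7$)
$41 \cdot 47 l = 41 \cdot 47 \left(- \frac{77}{10}\right) = 1927 \left(- \frac{77}{10}\right) = - \frac{148379}{10}$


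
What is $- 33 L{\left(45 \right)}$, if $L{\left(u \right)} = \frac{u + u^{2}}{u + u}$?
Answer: $-759$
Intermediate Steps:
$L{\left(u \right)} = \frac{u + u^{2}}{2 u}$
$- 33 L{\left(45 \right)} = - 33 \left(\frac{1}{2} + \frac{1}{2} \cdot 45\right) = - 33 \left(\frac{1}{2} + \frac{45}{2}\right) = \left(-33\right) 23 = -759$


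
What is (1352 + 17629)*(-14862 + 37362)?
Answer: 427072500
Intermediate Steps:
(1352 + 17629)*(-14862 + 37362) = 18981*22500 = 427072500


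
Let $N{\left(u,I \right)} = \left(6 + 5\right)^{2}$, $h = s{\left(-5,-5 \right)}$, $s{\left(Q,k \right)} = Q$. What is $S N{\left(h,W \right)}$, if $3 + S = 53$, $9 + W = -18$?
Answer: $6050$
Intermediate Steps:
$h = -5$
$W = -27$ ($W = -9 - 18 = -27$)
$N{\left(u,I \right)} = 121$ ($N{\left(u,I \right)} = 11^{2} = 121$)
$S = 50$ ($S = -3 + 53 = 50$)
$S N{\left(h,W \right)} = 50 \cdot 121 = 6050$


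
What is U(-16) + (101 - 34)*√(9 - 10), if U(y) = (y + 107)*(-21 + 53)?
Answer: 2912 + 67*I ≈ 2912.0 + 67.0*I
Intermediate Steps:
U(y) = 3424 + 32*y (U(y) = (107 + y)*32 = 3424 + 32*y)
U(-16) + (101 - 34)*√(9 - 10) = (3424 + 32*(-16)) + (101 - 34)*√(9 - 10) = (3424 - 512) + 67*√(-1) = 2912 + 67*I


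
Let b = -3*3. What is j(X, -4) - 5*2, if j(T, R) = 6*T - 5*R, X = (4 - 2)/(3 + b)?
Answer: 8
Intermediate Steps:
b = -9
X = -⅓ (X = (4 - 2)/(3 - 9) = 2/(-6) = 2*(-⅙) = -⅓ ≈ -0.33333)
j(T, R) = -5*R + 6*T
j(X, -4) - 5*2 = (-5*(-4) + 6*(-⅓)) - 5*2 = (20 - 2) - 10 = 18 - 10 = 8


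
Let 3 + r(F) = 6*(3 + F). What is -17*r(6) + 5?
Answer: -862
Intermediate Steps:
r(F) = 15 + 6*F (r(F) = -3 + 6*(3 + F) = -3 + (18 + 6*F) = 15 + 6*F)
-17*r(6) + 5 = -17*(15 + 6*6) + 5 = -17*(15 + 36) + 5 = -17*51 + 5 = -867 + 5 = -862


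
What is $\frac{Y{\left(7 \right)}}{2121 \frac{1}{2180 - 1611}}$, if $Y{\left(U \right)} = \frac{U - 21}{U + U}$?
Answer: $- \frac{569}{2121} \approx -0.26827$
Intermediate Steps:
$Y{\left(U \right)} = \frac{-21 + U}{2 U}$
$\frac{Y{\left(7 \right)}}{2121 \frac{1}{2180 - 1611}} = \frac{\frac{1}{2} \cdot \frac{1}{7} \left(-21 + 7\right)}{2121 \frac{1}{2180 - 1611}} = \frac{\frac{1}{2} \cdot \frac{1}{7} \left(-14\right)}{2121 \cdot \frac{1}{569}} = - \frac{1}{2121 \cdot \frac{1}{569}} = - \frac{1}{\frac{2121}{569}} = \left(-1\right) \frac{569}{2121} = - \frac{569}{2121}$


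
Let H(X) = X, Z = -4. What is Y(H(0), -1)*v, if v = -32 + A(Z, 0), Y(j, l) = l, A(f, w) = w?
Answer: 32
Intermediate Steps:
v = -32 (v = -32 + 0 = -32)
Y(H(0), -1)*v = -1*(-32) = 32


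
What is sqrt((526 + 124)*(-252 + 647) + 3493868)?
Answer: sqrt(3750618) ≈ 1936.7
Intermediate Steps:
sqrt((526 + 124)*(-252 + 647) + 3493868) = sqrt(650*395 + 3493868) = sqrt(256750 + 3493868) = sqrt(3750618)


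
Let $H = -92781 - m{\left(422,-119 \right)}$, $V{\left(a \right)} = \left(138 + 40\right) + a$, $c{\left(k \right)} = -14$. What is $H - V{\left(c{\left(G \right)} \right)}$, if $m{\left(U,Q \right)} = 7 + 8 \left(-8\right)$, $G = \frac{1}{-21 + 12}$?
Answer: $-92888$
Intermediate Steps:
$G = - \frac{1}{9}$ ($G = \frac{1}{-9} = - \frac{1}{9} \approx -0.11111$)
$m{\left(U,Q \right)} = -57$ ($m{\left(U,Q \right)} = 7 - 64 = -57$)
$V{\left(a \right)} = 178 + a$
$H = -92724$ ($H = -92781 - -57 = -92781 + 57 = -92724$)
$H - V{\left(c{\left(G \right)} \right)} = -92724 - \left(178 - 14\right) = -92724 - 164 = -92888$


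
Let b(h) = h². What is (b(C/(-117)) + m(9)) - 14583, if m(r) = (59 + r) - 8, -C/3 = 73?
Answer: -22084154/1521 ≈ -14520.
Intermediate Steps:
C = -219 (C = -3*73 = -219)
m(r) = 51 + r
(b(C/(-117)) + m(9)) - 14583 = ((-219/(-117))² + (51 + 9)) - 14583 = ((-219*(-1/117))² + 60) - 14583 = ((73/39)² + 60) - 14583 = (5329/1521 + 60) - 14583 = 96589/1521 - 14583 = -22084154/1521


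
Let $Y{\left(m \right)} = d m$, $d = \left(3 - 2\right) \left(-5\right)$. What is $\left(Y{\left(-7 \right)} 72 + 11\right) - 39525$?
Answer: $-36994$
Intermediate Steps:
$d = -5$ ($d = \left(3 - 2\right) \left(-5\right) = 1 \left(-5\right) = -5$)
$Y{\left(m \right)} = - 5 m$
$\left(Y{\left(-7 \right)} 72 + 11\right) - 39525 = \left(\left(-5\right) \left(-7\right) 72 + 11\right) - 39525 = \left(35 \cdot 72 + 11\right) - 39525 = \left(2520 + 11\right) - 39525 = 2531 - 39525 = -36994$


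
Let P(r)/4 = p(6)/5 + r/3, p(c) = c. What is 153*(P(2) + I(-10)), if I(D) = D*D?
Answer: 82212/5 ≈ 16442.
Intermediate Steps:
I(D) = D²
P(r) = 24/5 + 4*r/3 (P(r) = 4*(6/5 + r/3) = 24/5 + 4*r/3)
153*(P(2) + I(-10)) = 153*((24/5 + (4/3)*2) + (-10)²) = 153*((24/5 + 8/3) + 100) = 153*(112/15 + 100) = 153*(1612/15) = 82212/5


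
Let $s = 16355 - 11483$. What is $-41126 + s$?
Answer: $-36254$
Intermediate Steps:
$s = 4872$ ($s = 16355 - 11483 = 4872$)
$-41126 + s = -41126 + 4872 = -36254$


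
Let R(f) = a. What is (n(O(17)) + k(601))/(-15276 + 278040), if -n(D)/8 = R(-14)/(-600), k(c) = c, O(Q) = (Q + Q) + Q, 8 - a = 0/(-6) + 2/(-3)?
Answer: 135251/59121900 ≈ 0.0022877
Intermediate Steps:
a = 26/3 (a = 8 - (0/(-6) + 2/(-3)) = 8 - (0*(-1/6) + 2*(-1/3)) = 8 - (0 - 2/3) = 8 - 1*(-2/3) = 8 + 2/3 = 26/3 ≈ 8.6667)
R(f) = 26/3
O(Q) = 3*Q (O(Q) = 2*Q + Q = 3*Q)
n(D) = 26/225 (n(D) = -208/(3*(-600)) = -208*(-1)/(3*600) = -8*(-13/900) = 26/225)
(n(O(17)) + k(601))/(-15276 + 278040) = (26/225 + 601)/(-15276 + 278040) = (135251/225)/262764 = (135251/225)*(1/262764) = 135251/59121900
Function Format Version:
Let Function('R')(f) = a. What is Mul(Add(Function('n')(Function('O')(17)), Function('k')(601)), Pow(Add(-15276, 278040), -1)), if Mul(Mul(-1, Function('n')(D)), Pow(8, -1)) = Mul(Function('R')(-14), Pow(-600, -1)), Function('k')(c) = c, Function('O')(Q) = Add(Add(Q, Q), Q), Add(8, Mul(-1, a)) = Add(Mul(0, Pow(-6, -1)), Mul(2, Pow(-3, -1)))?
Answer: Rational(135251, 59121900) ≈ 0.0022877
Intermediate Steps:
a = Rational(26, 3) (a = Add(8, Mul(-1, Add(Mul(0, Pow(-6, -1)), Mul(2, Pow(-3, -1))))) = Add(8, Mul(-1, Add(Mul(0, Rational(-1, 6)), Mul(2, Rational(-1, 3))))) = Add(8, Mul(-1, Add(0, Rational(-2, 3)))) = Add(8, Mul(-1, Rational(-2, 3))) = Add(8, Rational(2, 3)) = Rational(26, 3) ≈ 8.6667)
Function('R')(f) = Rational(26, 3)
Function('O')(Q) = Mul(3, Q) (Function('O')(Q) = Add(Mul(2, Q), Q) = Mul(3, Q))
Function('n')(D) = Rational(26, 225) (Function('n')(D) = Mul(-8, Mul(Rational(26, 3), Pow(-600, -1))) = Mul(-8, Mul(Rational(26, 3), Rational(-1, 600))) = Mul(-8, Rational(-13, 900)) = Rational(26, 225))
Mul(Add(Function('n')(Function('O')(17)), Function('k')(601)), Pow(Add(-15276, 278040), -1)) = Mul(Add(Rational(26, 225), 601), Pow(Add(-15276, 278040), -1)) = Mul(Rational(135251, 225), Pow(262764, -1)) = Mul(Rational(135251, 225), Rational(1, 262764)) = Rational(135251, 59121900)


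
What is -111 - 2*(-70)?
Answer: 29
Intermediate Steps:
-111 - 2*(-70) = -111 + 140 = 29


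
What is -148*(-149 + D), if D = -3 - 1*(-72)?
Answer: 11840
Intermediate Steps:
D = 69 (D = -3 + 72 = 69)
-148*(-149 + D) = -148*(-149 + 69) = -148*(-80) = 11840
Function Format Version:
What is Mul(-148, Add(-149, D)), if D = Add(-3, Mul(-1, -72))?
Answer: 11840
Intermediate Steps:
D = 69 (D = Add(-3, 72) = 69)
Mul(-148, Add(-149, D)) = Mul(-148, Add(-149, 69)) = Mul(-148, -80) = 11840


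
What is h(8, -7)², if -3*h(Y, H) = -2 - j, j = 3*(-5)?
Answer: 169/9 ≈ 18.778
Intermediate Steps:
j = -15
h(Y, H) = -13/3 (h(Y, H) = -(-2 - 1*(-15))/3 = -(-2 + 15)/3 = -⅓*13 = -13/3)
h(8, -7)² = (-13/3)² = 169/9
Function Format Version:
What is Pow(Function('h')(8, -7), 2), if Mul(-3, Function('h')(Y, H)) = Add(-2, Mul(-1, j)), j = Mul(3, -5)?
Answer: Rational(169, 9) ≈ 18.778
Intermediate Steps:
j = -15
Function('h')(Y, H) = Rational(-13, 3) (Function('h')(Y, H) = Mul(Rational(-1, 3), Add(-2, Mul(-1, -15))) = Mul(Rational(-1, 3), Add(-2, 15)) = Mul(Rational(-1, 3), 13) = Rational(-13, 3))
Pow(Function('h')(8, -7), 2) = Pow(Rational(-13, 3), 2) = Rational(169, 9)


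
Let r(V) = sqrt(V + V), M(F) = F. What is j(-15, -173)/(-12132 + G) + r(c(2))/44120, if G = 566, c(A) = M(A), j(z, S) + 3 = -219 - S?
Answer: 546253/127572980 ≈ 0.0042819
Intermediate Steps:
j(z, S) = -222 - S (j(z, S) = -3 + (-219 - S) = -222 - S)
c(A) = A
r(V) = sqrt(2)*sqrt(V) (r(V) = sqrt(2*V) = sqrt(2)*sqrt(V))
j(-15, -173)/(-12132 + G) + r(c(2))/44120 = (-222 - 1*(-173))/(-12132 + 566) + (sqrt(2)*sqrt(2))/44120 = (-222 + 173)/(-11566) + 2*(1/44120) = -49*(-1/11566) + 1/22060 = 49/11566 + 1/22060 = 546253/127572980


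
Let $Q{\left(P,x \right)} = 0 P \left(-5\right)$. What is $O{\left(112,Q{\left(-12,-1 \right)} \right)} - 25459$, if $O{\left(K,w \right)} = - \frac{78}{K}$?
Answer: $- \frac{1425743}{56} \approx -25460.0$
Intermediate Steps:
$Q{\left(P,x \right)} = 0$ ($Q{\left(P,x \right)} = 0 \left(-5\right) = 0$)
$O{\left(112,Q{\left(-12,-1 \right)} \right)} - 25459 = - \frac{78}{112} - 25459 = \left(-78\right) \frac{1}{112} - 25459 = - \frac{39}{56} - 25459 = - \frac{1425743}{56}$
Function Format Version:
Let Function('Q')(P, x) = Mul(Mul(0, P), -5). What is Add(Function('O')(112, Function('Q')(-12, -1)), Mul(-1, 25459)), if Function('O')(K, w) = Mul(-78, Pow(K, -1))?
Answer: Rational(-1425743, 56) ≈ -25460.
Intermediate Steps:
Function('Q')(P, x) = 0 (Function('Q')(P, x) = Mul(0, -5) = 0)
Add(Function('O')(112, Function('Q')(-12, -1)), Mul(-1, 25459)) = Add(Mul(-78, Pow(112, -1)), Mul(-1, 25459)) = Add(Mul(-78, Rational(1, 112)), -25459) = Add(Rational(-39, 56), -25459) = Rational(-1425743, 56)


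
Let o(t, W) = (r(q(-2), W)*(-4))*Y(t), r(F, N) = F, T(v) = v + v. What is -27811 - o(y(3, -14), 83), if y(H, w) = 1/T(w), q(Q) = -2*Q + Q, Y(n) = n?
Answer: -194679/7 ≈ -27811.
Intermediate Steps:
T(v) = 2*v
q(Q) = -Q
y(H, w) = 1/(2*w)
o(t, W) = -8*t (o(t, W) = (-1*(-2)*(-4))*t = (2*(-4))*t = -8*t)
-27811 - o(y(3, -14), 83) = -27811 - (-8)*(1/2)/(-14) = -27811 - (-8)*(1/2)*(-1/14) = -27811 - (-8)*(-1)/28 = -27811 - 1*2/7 = -27811 - 2/7 = -194679/7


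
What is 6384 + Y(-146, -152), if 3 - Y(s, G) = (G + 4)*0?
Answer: 6387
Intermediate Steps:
Y(s, G) = 3 (Y(s, G) = 3 - (G + 4)*0 = 3 - (4 + G)*0 = 3 - 1*0 = 3 + 0 = 3)
6384 + Y(-146, -152) = 6384 + 3 = 6387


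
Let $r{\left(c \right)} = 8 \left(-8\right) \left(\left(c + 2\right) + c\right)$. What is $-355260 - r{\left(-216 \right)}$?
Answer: $-382780$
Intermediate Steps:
$r{\left(c \right)} = -128 - 128 c$ ($r{\left(c \right)} = - 64 \left(\left(2 + c\right) + c\right) = - 64 \left(2 + 2 c\right) = -128 - 128 c$)
$-355260 - r{\left(-216 \right)} = -355260 - \left(-128 - -27648\right) = -355260 - \left(-128 + 27648\right) = -355260 - 27520 = -382780$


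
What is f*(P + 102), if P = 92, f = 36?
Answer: 6984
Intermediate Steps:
f*(P + 102) = 36*(92 + 102) = 36*194 = 6984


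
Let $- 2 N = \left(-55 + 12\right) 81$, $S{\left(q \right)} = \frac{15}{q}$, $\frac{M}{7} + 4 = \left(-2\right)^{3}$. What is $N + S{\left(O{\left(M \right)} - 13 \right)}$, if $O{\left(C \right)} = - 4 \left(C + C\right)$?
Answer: $\frac{2295327}{1318} \approx 1741.5$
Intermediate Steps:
$M = -84$ ($M = -28 + 7 \left(-2\right)^{3} = -28 + 7 \left(-8\right) = -28 - 56 = -84$)
$O{\left(C \right)} = - 8 C$ ($O{\left(C \right)} = - 4 \cdot 2 C = - 8 C$)
$N = \frac{3483}{2}$ ($N = - \frac{\left(-55 + 12\right) 81}{2} = - \frac{\left(-43\right) 81}{2} = \left(- \frac{1}{2}\right) \left(-3483\right) = \frac{3483}{2} \approx 1741.5$)
$N + S{\left(O{\left(M \right)} - 13 \right)} = \frac{3483}{2} + \frac{15}{\left(-8\right) \left(-84\right) - 13} = \frac{3483}{2} + \frac{15}{672 - 13} = \frac{3483}{2} + \frac{15}{659} = \frac{2295327}{1318}$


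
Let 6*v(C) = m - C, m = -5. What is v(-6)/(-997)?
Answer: -1/5982 ≈ -0.00016717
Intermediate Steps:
v(C) = -⅚ - C/6 (v(C) = (-5 - C)/6 = -⅚ - C/6)
v(-6)/(-997) = (-⅚ - ⅙*(-6))/(-997) = (-⅚ + 1)*(-1/997) = (⅙)*(-1/997) = -1/5982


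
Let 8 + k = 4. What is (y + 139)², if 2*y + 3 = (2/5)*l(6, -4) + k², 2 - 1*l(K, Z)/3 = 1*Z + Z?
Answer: 91809/4 ≈ 22952.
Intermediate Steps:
l(K, Z) = 6 - 6*Z (l(K, Z) = 6 - 3*(1*Z + Z) = 6 - 3*(Z + Z) = 6 - 6*Z)
k = -4 (k = -8 + 4 = -4)
y = 25/2 (y = -3/2 + ((2/5)*(6 - 6*(-4)) + (-4)²)/2 = -3/2 + ((2*(⅕))*(6 + 24) + 16)/2 = -3/2 + ((⅖)*30 + 16)/2 = -3/2 + (12 + 16)/2 = -3/2 + (½)*28 = -3/2 + 14 = 25/2 ≈ 12.500)
(y + 139)² = (25/2 + 139)² = (303/2)² = 91809/4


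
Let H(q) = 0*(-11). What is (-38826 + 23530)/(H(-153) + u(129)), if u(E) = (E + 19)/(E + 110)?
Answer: -913936/37 ≈ -24701.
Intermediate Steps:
H(q) = 0
u(E) = (19 + E)/(110 + E)
(-38826 + 23530)/(H(-153) + u(129)) = (-38826 + 23530)/(0 + (19 + 129)/(110 + 129)) = -15296/(0 + 148/239) = -15296/148/239 = -15296*239/148 = -913936/37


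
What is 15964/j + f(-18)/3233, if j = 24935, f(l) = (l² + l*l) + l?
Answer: 67320662/80614855 ≈ 0.83509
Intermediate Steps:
f(l) = l + 2*l² (f(l) = (l² + l²) + l = 2*l² + l = l + 2*l²)
15964/j + f(-18)/3233 = 15964/24935 - 18*(1 + 2*(-18))/3233 = 15964*(1/24935) - 18*(1 - 36)*(1/3233) = 15964/24935 - 18*(-35)*(1/3233) = 15964/24935 + 630*(1/3233) = 15964/24935 + 630/3233 = 67320662/80614855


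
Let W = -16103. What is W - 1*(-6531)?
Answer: -9572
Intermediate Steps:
W - 1*(-6531) = -16103 - 1*(-6531) = -16103 + 6531 = -9572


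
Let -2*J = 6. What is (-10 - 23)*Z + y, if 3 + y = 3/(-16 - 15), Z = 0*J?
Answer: -96/31 ≈ -3.0968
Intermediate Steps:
J = -3 (J = -½*6 = -3)
Z = 0 (Z = 0*(-3) = 0)
y = -96/31 (y = -3 + 3/(-16 - 15) = -3 + 3/(-31) = -3 + 3*(-1/31) = -3 - 3/31 = -96/31 ≈ -3.0968)
(-10 - 23)*Z + y = (-10 - 23)*0 - 96/31 = -33*0 - 96/31 = 0 - 96/31 = -96/31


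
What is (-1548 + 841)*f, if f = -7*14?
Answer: 69286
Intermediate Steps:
f = -98
(-1548 + 841)*f = (-1548 + 841)*(-98) = -707*(-98) = 69286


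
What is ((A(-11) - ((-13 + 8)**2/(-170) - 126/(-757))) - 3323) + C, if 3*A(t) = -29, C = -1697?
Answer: -388362179/77214 ≈ -5029.7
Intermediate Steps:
A(t) = -29/3 (A(t) = (1/3)*(-29) = -29/3)
((A(-11) - ((-13 + 8)**2/(-170) - 126/(-757))) - 3323) + C = ((-29/3 - ((-13 + 8)**2/(-170) - 126/(-757))) - 3323) - 1697 = ((-29/3 - ((-5)**2*(-1/170) - 126*(-1/757))) - 3323) - 1697 = ((-29/3 - (25*(-1/170) + 126/757)) - 3323) - 1697 = ((-29/3 - (-5/34 + 126/757)) - 3323) - 1697 = ((-29/3 - 1*499/25738) - 3323) - 1697 = ((-29/3 - 499/25738) - 3323) - 1697 = (-747899/77214 - 3323) - 1697 = -257330021/77214 - 1697 = -388362179/77214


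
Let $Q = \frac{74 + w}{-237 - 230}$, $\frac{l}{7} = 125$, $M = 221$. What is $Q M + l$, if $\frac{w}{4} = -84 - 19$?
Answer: $\frac{483323}{467} \approx 1035.0$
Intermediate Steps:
$l = 875$ ($l = 7 \cdot 125 = 875$)
$w = -412$ ($w = 4 \left(-84 - 19\right) = 4 \left(-103\right) = -412$)
$Q = \frac{338}{467}$ ($Q = \frac{74 - 412}{-237 - 230} = - \frac{338}{-467} = \left(-338\right) \left(- \frac{1}{467}\right) = \frac{338}{467} \approx 0.72377$)
$Q M + l = \frac{338}{467} \cdot 221 + 875 = \frac{74698}{467} + 875 = \frac{483323}{467}$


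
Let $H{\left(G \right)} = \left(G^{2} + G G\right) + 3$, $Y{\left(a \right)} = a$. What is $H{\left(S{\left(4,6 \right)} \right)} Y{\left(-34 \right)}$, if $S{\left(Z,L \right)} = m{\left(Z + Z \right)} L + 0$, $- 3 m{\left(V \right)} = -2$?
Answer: $-1190$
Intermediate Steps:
$m{\left(V \right)} = \frac{2}{3}$ ($m{\left(V \right)} = \left(- \frac{1}{3}\right) \left(-2\right) = \frac{2}{3}$)
$S{\left(Z,L \right)} = \frac{2 L}{3}$ ($S{\left(Z,L \right)} = \frac{2 L}{3} + 0 = \frac{2 L}{3}$)
$H{\left(G \right)} = 3 + 2 G^{2}$ ($H{\left(G \right)} = \left(G^{2} + G^{2}\right) + 3 = 2 G^{2} + 3 = 3 + 2 G^{2}$)
$H{\left(S{\left(4,6 \right)} \right)} Y{\left(-34 \right)} = \left(3 + 2 \left(\frac{2}{3} \cdot 6\right)^{2}\right) \left(-34\right) = \left(3 + 2 \cdot 4^{2}\right) \left(-34\right) = \left(3 + 2 \cdot 16\right) \left(-34\right) = \left(3 + 32\right) \left(-34\right) = 35 \left(-34\right) = -1190$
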